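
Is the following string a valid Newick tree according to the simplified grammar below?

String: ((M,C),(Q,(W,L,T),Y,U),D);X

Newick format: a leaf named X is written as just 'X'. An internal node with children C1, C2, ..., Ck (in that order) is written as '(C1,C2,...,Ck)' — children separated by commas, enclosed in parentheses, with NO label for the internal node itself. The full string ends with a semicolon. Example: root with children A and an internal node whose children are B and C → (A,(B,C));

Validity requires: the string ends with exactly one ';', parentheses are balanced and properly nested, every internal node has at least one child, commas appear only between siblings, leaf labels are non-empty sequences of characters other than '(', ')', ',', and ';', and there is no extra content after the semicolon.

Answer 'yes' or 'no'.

Answer: no

Derivation:
Input: ((M,C),(Q,(W,L,T),Y,U),D);X
Paren balance: 4 '(' vs 4 ')' OK
Ends with single ';': False
Full parse: FAILS (must end with ;)
Valid: False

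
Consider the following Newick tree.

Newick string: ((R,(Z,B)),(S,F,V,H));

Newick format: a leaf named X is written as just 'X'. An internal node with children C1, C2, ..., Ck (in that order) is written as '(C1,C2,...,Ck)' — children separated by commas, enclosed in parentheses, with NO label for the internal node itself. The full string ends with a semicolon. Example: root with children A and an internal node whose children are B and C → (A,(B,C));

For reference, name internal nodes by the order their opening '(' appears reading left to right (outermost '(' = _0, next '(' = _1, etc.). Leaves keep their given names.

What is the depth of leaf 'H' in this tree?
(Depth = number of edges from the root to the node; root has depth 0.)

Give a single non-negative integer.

Answer: 2

Derivation:
Newick: ((R,(Z,B)),(S,F,V,H));
Naming internals by '(' encounter order: outermost '(' = _0, next = _1, ...
Query node: H
Path from root: _0 -> _3 -> H
Depth of H: 2 (number of edges from root)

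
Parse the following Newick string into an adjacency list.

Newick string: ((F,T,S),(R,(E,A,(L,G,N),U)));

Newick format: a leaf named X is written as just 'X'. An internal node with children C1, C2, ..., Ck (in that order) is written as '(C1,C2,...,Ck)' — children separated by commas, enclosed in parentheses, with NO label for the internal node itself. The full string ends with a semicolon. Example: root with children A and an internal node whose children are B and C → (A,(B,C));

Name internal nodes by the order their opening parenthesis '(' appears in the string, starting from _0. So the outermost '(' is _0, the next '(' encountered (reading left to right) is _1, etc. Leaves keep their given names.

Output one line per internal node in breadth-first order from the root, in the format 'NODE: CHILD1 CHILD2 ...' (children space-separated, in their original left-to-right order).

Input: ((F,T,S),(R,(E,A,(L,G,N),U)));
Scanning left-to-right, naming '(' by encounter order:
  pos 0: '(' -> open internal node _0 (depth 1)
  pos 1: '(' -> open internal node _1 (depth 2)
  pos 7: ')' -> close internal node _1 (now at depth 1)
  pos 9: '(' -> open internal node _2 (depth 2)
  pos 12: '(' -> open internal node _3 (depth 3)
  pos 17: '(' -> open internal node _4 (depth 4)
  pos 23: ')' -> close internal node _4 (now at depth 3)
  pos 26: ')' -> close internal node _3 (now at depth 2)
  pos 27: ')' -> close internal node _2 (now at depth 1)
  pos 28: ')' -> close internal node _0 (now at depth 0)
Total internal nodes: 5
BFS adjacency from root:
  _0: _1 _2
  _1: F T S
  _2: R _3
  _3: E A _4 U
  _4: L G N

Answer: _0: _1 _2
_1: F T S
_2: R _3
_3: E A _4 U
_4: L G N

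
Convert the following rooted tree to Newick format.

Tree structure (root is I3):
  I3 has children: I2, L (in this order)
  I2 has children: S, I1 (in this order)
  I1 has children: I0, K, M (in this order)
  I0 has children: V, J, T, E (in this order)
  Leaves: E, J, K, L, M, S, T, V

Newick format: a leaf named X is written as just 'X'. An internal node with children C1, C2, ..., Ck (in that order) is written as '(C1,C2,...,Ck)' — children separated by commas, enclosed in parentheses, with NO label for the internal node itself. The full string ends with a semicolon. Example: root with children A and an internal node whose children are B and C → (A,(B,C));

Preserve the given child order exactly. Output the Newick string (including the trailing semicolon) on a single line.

Answer: ((S,((V,J,T,E),K,M)),L);

Derivation:
internal I3 with children ['I2', 'L']
  internal I2 with children ['S', 'I1']
    leaf 'S' → 'S'
    internal I1 with children ['I0', 'K', 'M']
      internal I0 with children ['V', 'J', 'T', 'E']
        leaf 'V' → 'V'
        leaf 'J' → 'J'
        leaf 'T' → 'T'
        leaf 'E' → 'E'
      → '(V,J,T,E)'
      leaf 'K' → 'K'
      leaf 'M' → 'M'
    → '((V,J,T,E),K,M)'
  → '(S,((V,J,T,E),K,M))'
  leaf 'L' → 'L'
→ '((S,((V,J,T,E),K,M)),L)'
Final: ((S,((V,J,T,E),K,M)),L);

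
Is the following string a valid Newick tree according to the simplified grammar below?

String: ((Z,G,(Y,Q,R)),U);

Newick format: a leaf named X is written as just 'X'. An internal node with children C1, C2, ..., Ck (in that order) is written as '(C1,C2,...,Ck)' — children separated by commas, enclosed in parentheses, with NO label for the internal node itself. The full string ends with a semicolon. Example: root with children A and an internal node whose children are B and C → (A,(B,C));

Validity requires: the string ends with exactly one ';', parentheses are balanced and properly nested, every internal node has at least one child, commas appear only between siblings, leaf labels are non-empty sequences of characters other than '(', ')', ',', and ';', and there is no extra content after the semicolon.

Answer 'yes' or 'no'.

Input: ((Z,G,(Y,Q,R)),U);
Paren balance: 3 '(' vs 3 ')' OK
Ends with single ';': True
Full parse: OK
Valid: True

Answer: yes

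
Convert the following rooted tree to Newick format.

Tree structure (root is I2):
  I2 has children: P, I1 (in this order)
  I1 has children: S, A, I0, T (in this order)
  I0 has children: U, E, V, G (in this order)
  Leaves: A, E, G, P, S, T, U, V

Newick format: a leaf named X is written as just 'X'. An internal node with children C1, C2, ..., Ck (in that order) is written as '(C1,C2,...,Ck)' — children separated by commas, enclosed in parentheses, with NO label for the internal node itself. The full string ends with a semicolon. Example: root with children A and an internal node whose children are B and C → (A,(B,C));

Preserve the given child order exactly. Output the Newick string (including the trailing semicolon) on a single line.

Answer: (P,(S,A,(U,E,V,G),T));

Derivation:
internal I2 with children ['P', 'I1']
  leaf 'P' → 'P'
  internal I1 with children ['S', 'A', 'I0', 'T']
    leaf 'S' → 'S'
    leaf 'A' → 'A'
    internal I0 with children ['U', 'E', 'V', 'G']
      leaf 'U' → 'U'
      leaf 'E' → 'E'
      leaf 'V' → 'V'
      leaf 'G' → 'G'
    → '(U,E,V,G)'
    leaf 'T' → 'T'
  → '(S,A,(U,E,V,G),T)'
→ '(P,(S,A,(U,E,V,G),T))'
Final: (P,(S,A,(U,E,V,G),T));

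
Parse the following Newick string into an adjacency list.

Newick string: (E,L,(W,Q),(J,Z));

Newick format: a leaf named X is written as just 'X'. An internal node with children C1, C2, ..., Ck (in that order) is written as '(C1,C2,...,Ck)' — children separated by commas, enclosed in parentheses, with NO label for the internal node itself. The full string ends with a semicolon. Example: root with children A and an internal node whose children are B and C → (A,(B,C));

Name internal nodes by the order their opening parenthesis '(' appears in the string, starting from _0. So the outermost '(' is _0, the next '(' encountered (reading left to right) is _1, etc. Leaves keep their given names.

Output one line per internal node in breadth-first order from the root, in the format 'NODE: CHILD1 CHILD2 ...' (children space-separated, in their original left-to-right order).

Input: (E,L,(W,Q),(J,Z));
Scanning left-to-right, naming '(' by encounter order:
  pos 0: '(' -> open internal node _0 (depth 1)
  pos 5: '(' -> open internal node _1 (depth 2)
  pos 9: ')' -> close internal node _1 (now at depth 1)
  pos 11: '(' -> open internal node _2 (depth 2)
  pos 15: ')' -> close internal node _2 (now at depth 1)
  pos 16: ')' -> close internal node _0 (now at depth 0)
Total internal nodes: 3
BFS adjacency from root:
  _0: E L _1 _2
  _1: W Q
  _2: J Z

Answer: _0: E L _1 _2
_1: W Q
_2: J Z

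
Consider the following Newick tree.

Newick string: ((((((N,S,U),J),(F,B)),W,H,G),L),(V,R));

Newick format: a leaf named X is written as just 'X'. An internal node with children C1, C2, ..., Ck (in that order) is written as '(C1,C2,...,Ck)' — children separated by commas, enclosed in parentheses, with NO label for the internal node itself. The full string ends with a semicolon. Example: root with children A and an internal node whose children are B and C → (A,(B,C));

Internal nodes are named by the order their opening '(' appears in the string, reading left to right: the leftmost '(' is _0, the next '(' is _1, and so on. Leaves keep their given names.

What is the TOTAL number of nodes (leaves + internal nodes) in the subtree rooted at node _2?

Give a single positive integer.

Newick: ((((((N,S,U),J),(F,B)),W,H,G),L),(V,R));
Locate _2: it is the '(' at position 2 (the 3rd '(' reading left to right).
Query: subtree rooted at _2
_2: subtree_size = 1 + 13
  _3: subtree_size = 1 + 9
    _4: subtree_size = 1 + 5
      _5: subtree_size = 1 + 3
        N: subtree_size = 1 + 0
        S: subtree_size = 1 + 0
        U: subtree_size = 1 + 0
      J: subtree_size = 1 + 0
    _6: subtree_size = 1 + 2
      F: subtree_size = 1 + 0
      B: subtree_size = 1 + 0
  W: subtree_size = 1 + 0
  H: subtree_size = 1 + 0
  G: subtree_size = 1 + 0
Total subtree size of _2: 14

Answer: 14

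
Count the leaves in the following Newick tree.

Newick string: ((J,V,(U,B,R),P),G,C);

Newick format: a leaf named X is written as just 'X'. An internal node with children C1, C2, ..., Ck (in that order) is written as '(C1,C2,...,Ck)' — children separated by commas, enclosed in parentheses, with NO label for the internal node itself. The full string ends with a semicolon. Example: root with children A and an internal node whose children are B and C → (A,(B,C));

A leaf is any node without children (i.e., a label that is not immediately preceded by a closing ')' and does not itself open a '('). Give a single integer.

Answer: 8

Derivation:
Newick: ((J,V,(U,B,R),P),G,C);
Scan left-to-right; a leaf is any maximal label run not followed by '(':
  pos 2: leaf 'J' → count = 1
  pos 4: leaf 'V' → count = 2
  pos 7: leaf 'U' → count = 3
  pos 9: leaf 'B' → count = 4
  pos 11: leaf 'R' → count = 5
  pos 14: leaf 'P' → count = 6
  pos 17: leaf 'G' → count = 7
  pos 19: leaf 'C' → count = 8
Total leaves: 8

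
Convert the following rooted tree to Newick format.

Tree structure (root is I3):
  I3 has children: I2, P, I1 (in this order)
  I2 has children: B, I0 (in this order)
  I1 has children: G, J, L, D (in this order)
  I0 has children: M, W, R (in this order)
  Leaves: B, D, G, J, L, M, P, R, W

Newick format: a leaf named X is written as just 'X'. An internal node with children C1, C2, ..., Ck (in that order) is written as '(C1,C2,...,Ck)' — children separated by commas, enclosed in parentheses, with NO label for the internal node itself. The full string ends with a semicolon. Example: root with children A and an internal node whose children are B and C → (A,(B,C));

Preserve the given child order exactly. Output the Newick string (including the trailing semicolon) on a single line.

internal I3 with children ['I2', 'P', 'I1']
  internal I2 with children ['B', 'I0']
    leaf 'B' → 'B'
    internal I0 with children ['M', 'W', 'R']
      leaf 'M' → 'M'
      leaf 'W' → 'W'
      leaf 'R' → 'R'
    → '(M,W,R)'
  → '(B,(M,W,R))'
  leaf 'P' → 'P'
  internal I1 with children ['G', 'J', 'L', 'D']
    leaf 'G' → 'G'
    leaf 'J' → 'J'
    leaf 'L' → 'L'
    leaf 'D' → 'D'
  → '(G,J,L,D)'
→ '((B,(M,W,R)),P,(G,J,L,D))'
Final: ((B,(M,W,R)),P,(G,J,L,D));

Answer: ((B,(M,W,R)),P,(G,J,L,D));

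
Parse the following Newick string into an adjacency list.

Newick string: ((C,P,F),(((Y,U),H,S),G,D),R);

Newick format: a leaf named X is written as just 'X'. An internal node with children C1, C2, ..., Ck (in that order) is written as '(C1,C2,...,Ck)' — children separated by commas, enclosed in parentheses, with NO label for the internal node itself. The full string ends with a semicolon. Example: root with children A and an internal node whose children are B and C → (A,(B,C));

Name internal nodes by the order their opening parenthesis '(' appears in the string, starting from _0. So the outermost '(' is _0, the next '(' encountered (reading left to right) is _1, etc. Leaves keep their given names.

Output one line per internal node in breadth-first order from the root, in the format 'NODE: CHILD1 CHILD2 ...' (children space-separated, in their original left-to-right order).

Input: ((C,P,F),(((Y,U),H,S),G,D),R);
Scanning left-to-right, naming '(' by encounter order:
  pos 0: '(' -> open internal node _0 (depth 1)
  pos 1: '(' -> open internal node _1 (depth 2)
  pos 7: ')' -> close internal node _1 (now at depth 1)
  pos 9: '(' -> open internal node _2 (depth 2)
  pos 10: '(' -> open internal node _3 (depth 3)
  pos 11: '(' -> open internal node _4 (depth 4)
  pos 15: ')' -> close internal node _4 (now at depth 3)
  pos 20: ')' -> close internal node _3 (now at depth 2)
  pos 25: ')' -> close internal node _2 (now at depth 1)
  pos 28: ')' -> close internal node _0 (now at depth 0)
Total internal nodes: 5
BFS adjacency from root:
  _0: _1 _2 R
  _1: C P F
  _2: _3 G D
  _3: _4 H S
  _4: Y U

Answer: _0: _1 _2 R
_1: C P F
_2: _3 G D
_3: _4 H S
_4: Y U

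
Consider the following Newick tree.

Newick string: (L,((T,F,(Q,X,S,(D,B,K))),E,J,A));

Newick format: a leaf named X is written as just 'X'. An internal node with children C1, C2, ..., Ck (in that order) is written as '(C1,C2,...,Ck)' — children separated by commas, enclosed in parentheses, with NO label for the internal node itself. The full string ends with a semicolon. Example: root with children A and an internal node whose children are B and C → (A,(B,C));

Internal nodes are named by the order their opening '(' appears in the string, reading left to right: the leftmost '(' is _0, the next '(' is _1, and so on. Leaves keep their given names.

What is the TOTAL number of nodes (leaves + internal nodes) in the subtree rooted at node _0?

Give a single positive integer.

Answer: 17

Derivation:
Newick: (L,((T,F,(Q,X,S,(D,B,K))),E,J,A));
Locate _0: it is the '(' at position 0 (the 1st '(' reading left to right).
Query: subtree rooted at _0
_0: subtree_size = 1 + 16
  L: subtree_size = 1 + 0
  _1: subtree_size = 1 + 14
    _2: subtree_size = 1 + 10
      T: subtree_size = 1 + 0
      F: subtree_size = 1 + 0
      _3: subtree_size = 1 + 7
        Q: subtree_size = 1 + 0
        X: subtree_size = 1 + 0
        S: subtree_size = 1 + 0
        _4: subtree_size = 1 + 3
          D: subtree_size = 1 + 0
          B: subtree_size = 1 + 0
          K: subtree_size = 1 + 0
    E: subtree_size = 1 + 0
    J: subtree_size = 1 + 0
    A: subtree_size = 1 + 0
Total subtree size of _0: 17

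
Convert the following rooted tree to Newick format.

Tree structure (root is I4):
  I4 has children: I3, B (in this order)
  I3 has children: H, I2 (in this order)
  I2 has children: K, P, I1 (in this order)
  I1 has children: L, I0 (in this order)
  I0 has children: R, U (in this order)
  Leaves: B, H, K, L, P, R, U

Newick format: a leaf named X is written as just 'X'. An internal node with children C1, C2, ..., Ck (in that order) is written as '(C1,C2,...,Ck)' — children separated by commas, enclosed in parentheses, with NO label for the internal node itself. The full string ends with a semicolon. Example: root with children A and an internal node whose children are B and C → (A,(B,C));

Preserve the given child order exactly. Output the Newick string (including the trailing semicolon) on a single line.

internal I4 with children ['I3', 'B']
  internal I3 with children ['H', 'I2']
    leaf 'H' → 'H'
    internal I2 with children ['K', 'P', 'I1']
      leaf 'K' → 'K'
      leaf 'P' → 'P'
      internal I1 with children ['L', 'I0']
        leaf 'L' → 'L'
        internal I0 with children ['R', 'U']
          leaf 'R' → 'R'
          leaf 'U' → 'U'
        → '(R,U)'
      → '(L,(R,U))'
    → '(K,P,(L,(R,U)))'
  → '(H,(K,P,(L,(R,U))))'
  leaf 'B' → 'B'
→ '((H,(K,P,(L,(R,U)))),B)'
Final: ((H,(K,P,(L,(R,U)))),B);

Answer: ((H,(K,P,(L,(R,U)))),B);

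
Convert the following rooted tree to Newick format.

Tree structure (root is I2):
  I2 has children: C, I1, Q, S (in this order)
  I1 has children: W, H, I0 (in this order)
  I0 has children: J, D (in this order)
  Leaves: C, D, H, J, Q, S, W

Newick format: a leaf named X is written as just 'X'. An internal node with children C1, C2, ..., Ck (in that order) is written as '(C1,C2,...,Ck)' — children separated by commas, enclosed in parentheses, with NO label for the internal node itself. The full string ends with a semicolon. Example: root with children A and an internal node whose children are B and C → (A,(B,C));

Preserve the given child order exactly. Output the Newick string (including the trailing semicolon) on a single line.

Answer: (C,(W,H,(J,D)),Q,S);

Derivation:
internal I2 with children ['C', 'I1', 'Q', 'S']
  leaf 'C' → 'C'
  internal I1 with children ['W', 'H', 'I0']
    leaf 'W' → 'W'
    leaf 'H' → 'H'
    internal I0 with children ['J', 'D']
      leaf 'J' → 'J'
      leaf 'D' → 'D'
    → '(J,D)'
  → '(W,H,(J,D))'
  leaf 'Q' → 'Q'
  leaf 'S' → 'S'
→ '(C,(W,H,(J,D)),Q,S)'
Final: (C,(W,H,(J,D)),Q,S);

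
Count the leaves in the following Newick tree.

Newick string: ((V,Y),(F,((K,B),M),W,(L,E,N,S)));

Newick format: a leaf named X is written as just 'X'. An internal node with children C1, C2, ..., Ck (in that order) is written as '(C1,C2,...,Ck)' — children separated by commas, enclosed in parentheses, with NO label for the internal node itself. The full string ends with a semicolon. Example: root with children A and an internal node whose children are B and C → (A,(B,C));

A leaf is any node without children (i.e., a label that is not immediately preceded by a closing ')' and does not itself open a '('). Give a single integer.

Newick: ((V,Y),(F,((K,B),M),W,(L,E,N,S)));
Scan left-to-right; a leaf is any maximal label run not followed by '(':
  pos 2: leaf 'V' → count = 1
  pos 4: leaf 'Y' → count = 2
  pos 8: leaf 'F' → count = 3
  pos 12: leaf 'K' → count = 4
  pos 14: leaf 'B' → count = 5
  pos 17: leaf 'M' → count = 6
  pos 20: leaf 'W' → count = 7
  pos 23: leaf 'L' → count = 8
  pos 25: leaf 'E' → count = 9
  pos 27: leaf 'N' → count = 10
  pos 29: leaf 'S' → count = 11
Total leaves: 11

Answer: 11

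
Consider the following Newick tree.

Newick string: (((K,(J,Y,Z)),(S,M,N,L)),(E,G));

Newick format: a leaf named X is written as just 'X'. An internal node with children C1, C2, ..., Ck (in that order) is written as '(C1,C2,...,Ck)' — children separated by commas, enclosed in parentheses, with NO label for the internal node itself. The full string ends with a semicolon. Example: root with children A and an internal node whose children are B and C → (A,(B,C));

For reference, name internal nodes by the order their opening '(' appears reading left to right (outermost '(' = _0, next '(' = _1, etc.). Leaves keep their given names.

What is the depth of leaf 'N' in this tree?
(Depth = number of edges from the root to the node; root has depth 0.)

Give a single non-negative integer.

Answer: 3

Derivation:
Newick: (((K,(J,Y,Z)),(S,M,N,L)),(E,G));
Naming internals by '(' encounter order: outermost '(' = _0, next = _1, ...
Query node: N
Path from root: _0 -> _1 -> _4 -> N
Depth of N: 3 (number of edges from root)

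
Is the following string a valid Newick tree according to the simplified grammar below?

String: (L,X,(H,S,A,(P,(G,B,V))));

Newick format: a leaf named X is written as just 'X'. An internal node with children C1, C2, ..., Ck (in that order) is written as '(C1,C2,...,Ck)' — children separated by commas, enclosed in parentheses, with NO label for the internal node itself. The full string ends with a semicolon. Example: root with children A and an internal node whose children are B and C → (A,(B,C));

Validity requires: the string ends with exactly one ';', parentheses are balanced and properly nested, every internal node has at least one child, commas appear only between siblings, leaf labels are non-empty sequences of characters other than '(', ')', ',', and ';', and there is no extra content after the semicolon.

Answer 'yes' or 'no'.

Answer: yes

Derivation:
Input: (L,X,(H,S,A,(P,(G,B,V))));
Paren balance: 4 '(' vs 4 ')' OK
Ends with single ';': True
Full parse: OK
Valid: True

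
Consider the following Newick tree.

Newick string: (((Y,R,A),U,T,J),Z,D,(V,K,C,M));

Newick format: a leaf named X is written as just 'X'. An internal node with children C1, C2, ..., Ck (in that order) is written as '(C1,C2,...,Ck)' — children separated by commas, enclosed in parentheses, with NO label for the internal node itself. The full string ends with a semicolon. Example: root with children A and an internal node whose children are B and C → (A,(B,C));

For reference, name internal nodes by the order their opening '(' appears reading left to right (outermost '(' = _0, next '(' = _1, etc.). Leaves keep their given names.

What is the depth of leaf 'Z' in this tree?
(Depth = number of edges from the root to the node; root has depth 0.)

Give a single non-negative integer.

Newick: (((Y,R,A),U,T,J),Z,D,(V,K,C,M));
Naming internals by '(' encounter order: outermost '(' = _0, next = _1, ...
Query node: Z
Path from root: _0 -> Z
Depth of Z: 1 (number of edges from root)

Answer: 1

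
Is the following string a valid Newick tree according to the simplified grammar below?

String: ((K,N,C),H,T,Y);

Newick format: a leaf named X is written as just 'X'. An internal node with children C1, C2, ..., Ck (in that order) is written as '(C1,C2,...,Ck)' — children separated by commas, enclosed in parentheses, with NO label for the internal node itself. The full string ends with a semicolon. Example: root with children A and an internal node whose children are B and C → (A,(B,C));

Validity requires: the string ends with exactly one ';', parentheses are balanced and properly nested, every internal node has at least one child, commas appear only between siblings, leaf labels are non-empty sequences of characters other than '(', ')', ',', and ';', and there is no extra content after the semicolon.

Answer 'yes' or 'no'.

Input: ((K,N,C),H,T,Y);
Paren balance: 2 '(' vs 2 ')' OK
Ends with single ';': True
Full parse: OK
Valid: True

Answer: yes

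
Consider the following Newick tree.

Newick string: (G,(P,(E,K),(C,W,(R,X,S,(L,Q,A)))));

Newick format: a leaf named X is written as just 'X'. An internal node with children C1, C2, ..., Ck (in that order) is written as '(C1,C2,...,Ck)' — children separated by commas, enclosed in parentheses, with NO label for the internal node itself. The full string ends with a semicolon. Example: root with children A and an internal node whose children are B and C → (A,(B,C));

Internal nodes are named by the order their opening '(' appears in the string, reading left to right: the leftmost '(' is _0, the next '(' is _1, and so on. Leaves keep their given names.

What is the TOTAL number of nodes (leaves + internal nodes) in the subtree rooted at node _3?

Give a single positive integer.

Newick: (G,(P,(E,K),(C,W,(R,X,S,(L,Q,A)))));
Locate _3: it is the '(' at position 12 (the 4th '(' reading left to right).
Query: subtree rooted at _3
_3: subtree_size = 1 + 10
  C: subtree_size = 1 + 0
  W: subtree_size = 1 + 0
  _4: subtree_size = 1 + 7
    R: subtree_size = 1 + 0
    X: subtree_size = 1 + 0
    S: subtree_size = 1 + 0
    _5: subtree_size = 1 + 3
      L: subtree_size = 1 + 0
      Q: subtree_size = 1 + 0
      A: subtree_size = 1 + 0
Total subtree size of _3: 11

Answer: 11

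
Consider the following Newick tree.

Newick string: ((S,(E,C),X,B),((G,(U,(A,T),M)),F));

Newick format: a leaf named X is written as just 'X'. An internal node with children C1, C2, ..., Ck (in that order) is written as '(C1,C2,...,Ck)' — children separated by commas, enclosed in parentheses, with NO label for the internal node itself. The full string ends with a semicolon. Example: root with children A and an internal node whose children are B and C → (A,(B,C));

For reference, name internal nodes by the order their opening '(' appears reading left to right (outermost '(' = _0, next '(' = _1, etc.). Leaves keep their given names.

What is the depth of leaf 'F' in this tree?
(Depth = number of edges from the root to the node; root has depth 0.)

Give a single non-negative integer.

Answer: 2

Derivation:
Newick: ((S,(E,C),X,B),((G,(U,(A,T),M)),F));
Naming internals by '(' encounter order: outermost '(' = _0, next = _1, ...
Query node: F
Path from root: _0 -> _3 -> F
Depth of F: 2 (number of edges from root)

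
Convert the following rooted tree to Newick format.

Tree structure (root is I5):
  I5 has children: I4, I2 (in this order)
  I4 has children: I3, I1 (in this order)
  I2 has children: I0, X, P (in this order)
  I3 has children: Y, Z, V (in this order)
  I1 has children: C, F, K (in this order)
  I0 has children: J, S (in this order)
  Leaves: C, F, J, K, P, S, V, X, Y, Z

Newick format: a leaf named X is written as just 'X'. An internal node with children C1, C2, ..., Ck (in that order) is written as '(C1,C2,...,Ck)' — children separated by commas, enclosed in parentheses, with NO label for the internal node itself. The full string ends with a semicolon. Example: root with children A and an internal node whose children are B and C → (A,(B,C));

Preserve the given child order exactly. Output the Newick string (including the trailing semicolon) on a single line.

Answer: (((Y,Z,V),(C,F,K)),((J,S),X,P));

Derivation:
internal I5 with children ['I4', 'I2']
  internal I4 with children ['I3', 'I1']
    internal I3 with children ['Y', 'Z', 'V']
      leaf 'Y' → 'Y'
      leaf 'Z' → 'Z'
      leaf 'V' → 'V'
    → '(Y,Z,V)'
    internal I1 with children ['C', 'F', 'K']
      leaf 'C' → 'C'
      leaf 'F' → 'F'
      leaf 'K' → 'K'
    → '(C,F,K)'
  → '((Y,Z,V),(C,F,K))'
  internal I2 with children ['I0', 'X', 'P']
    internal I0 with children ['J', 'S']
      leaf 'J' → 'J'
      leaf 'S' → 'S'
    → '(J,S)'
    leaf 'X' → 'X'
    leaf 'P' → 'P'
  → '((J,S),X,P)'
→ '(((Y,Z,V),(C,F,K)),((J,S),X,P))'
Final: (((Y,Z,V),(C,F,K)),((J,S),X,P));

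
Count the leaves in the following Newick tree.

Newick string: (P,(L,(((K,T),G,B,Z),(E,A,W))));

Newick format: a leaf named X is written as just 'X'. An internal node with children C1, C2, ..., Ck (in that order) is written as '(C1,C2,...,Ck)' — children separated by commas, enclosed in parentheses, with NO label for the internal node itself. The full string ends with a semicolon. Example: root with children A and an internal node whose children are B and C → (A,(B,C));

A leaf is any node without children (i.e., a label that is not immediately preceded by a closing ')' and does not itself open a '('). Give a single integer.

Answer: 10

Derivation:
Newick: (P,(L,(((K,T),G,B,Z),(E,A,W))));
Scan left-to-right; a leaf is any maximal label run not followed by '(':
  pos 1: leaf 'P' → count = 1
  pos 4: leaf 'L' → count = 2
  pos 9: leaf 'K' → count = 3
  pos 11: leaf 'T' → count = 4
  pos 14: leaf 'G' → count = 5
  pos 16: leaf 'B' → count = 6
  pos 18: leaf 'Z' → count = 7
  pos 22: leaf 'E' → count = 8
  pos 24: leaf 'A' → count = 9
  pos 26: leaf 'W' → count = 10
Total leaves: 10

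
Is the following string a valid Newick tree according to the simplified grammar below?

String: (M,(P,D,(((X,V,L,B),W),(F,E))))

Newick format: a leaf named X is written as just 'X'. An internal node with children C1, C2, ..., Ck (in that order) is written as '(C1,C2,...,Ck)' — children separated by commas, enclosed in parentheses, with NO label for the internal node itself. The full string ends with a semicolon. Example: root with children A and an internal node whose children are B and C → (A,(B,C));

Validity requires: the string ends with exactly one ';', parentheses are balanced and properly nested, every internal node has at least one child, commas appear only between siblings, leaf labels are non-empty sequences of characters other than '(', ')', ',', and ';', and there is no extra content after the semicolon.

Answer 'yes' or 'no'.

Answer: no

Derivation:
Input: (M,(P,D,(((X,V,L,B),W),(F,E))))
Paren balance: 6 '(' vs 6 ')' OK
Ends with single ';': False
Full parse: FAILS (must end with ;)
Valid: False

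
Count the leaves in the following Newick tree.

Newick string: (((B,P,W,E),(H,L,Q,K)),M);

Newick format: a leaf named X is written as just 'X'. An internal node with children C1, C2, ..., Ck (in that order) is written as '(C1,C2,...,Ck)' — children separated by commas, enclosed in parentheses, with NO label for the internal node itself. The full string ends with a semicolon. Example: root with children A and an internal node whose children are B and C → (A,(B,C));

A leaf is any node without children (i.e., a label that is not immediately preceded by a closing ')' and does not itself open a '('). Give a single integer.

Answer: 9

Derivation:
Newick: (((B,P,W,E),(H,L,Q,K)),M);
Scan left-to-right; a leaf is any maximal label run not followed by '(':
  pos 3: leaf 'B' → count = 1
  pos 5: leaf 'P' → count = 2
  pos 7: leaf 'W' → count = 3
  pos 9: leaf 'E' → count = 4
  pos 13: leaf 'H' → count = 5
  pos 15: leaf 'L' → count = 6
  pos 17: leaf 'Q' → count = 7
  pos 19: leaf 'K' → count = 8
  pos 23: leaf 'M' → count = 9
Total leaves: 9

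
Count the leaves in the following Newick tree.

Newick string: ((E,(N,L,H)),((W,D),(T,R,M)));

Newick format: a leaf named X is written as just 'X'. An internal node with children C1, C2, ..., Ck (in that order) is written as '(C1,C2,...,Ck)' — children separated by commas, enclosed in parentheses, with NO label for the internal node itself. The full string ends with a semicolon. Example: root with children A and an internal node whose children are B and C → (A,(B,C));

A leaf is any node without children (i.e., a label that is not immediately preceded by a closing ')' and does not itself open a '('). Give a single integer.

Newick: ((E,(N,L,H)),((W,D),(T,R,M)));
Scan left-to-right; a leaf is any maximal label run not followed by '(':
  pos 2: leaf 'E' → count = 1
  pos 5: leaf 'N' → count = 2
  pos 7: leaf 'L' → count = 3
  pos 9: leaf 'H' → count = 4
  pos 15: leaf 'W' → count = 5
  pos 17: leaf 'D' → count = 6
  pos 21: leaf 'T' → count = 7
  pos 23: leaf 'R' → count = 8
  pos 25: leaf 'M' → count = 9
Total leaves: 9

Answer: 9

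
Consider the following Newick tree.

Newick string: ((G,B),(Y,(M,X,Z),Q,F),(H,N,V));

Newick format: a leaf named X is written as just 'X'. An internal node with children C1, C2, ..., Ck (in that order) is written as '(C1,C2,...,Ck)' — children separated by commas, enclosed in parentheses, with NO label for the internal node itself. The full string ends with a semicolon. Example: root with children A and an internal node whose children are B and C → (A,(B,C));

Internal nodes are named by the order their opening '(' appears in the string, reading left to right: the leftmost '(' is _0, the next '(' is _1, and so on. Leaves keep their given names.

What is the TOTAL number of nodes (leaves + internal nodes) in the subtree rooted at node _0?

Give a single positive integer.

Newick: ((G,B),(Y,(M,X,Z),Q,F),(H,N,V));
Locate _0: it is the '(' at position 0 (the 1st '(' reading left to right).
Query: subtree rooted at _0
_0: subtree_size = 1 + 15
  _1: subtree_size = 1 + 2
    G: subtree_size = 1 + 0
    B: subtree_size = 1 + 0
  _2: subtree_size = 1 + 7
    Y: subtree_size = 1 + 0
    _3: subtree_size = 1 + 3
      M: subtree_size = 1 + 0
      X: subtree_size = 1 + 0
      Z: subtree_size = 1 + 0
    Q: subtree_size = 1 + 0
    F: subtree_size = 1 + 0
  _4: subtree_size = 1 + 3
    H: subtree_size = 1 + 0
    N: subtree_size = 1 + 0
    V: subtree_size = 1 + 0
Total subtree size of _0: 16

Answer: 16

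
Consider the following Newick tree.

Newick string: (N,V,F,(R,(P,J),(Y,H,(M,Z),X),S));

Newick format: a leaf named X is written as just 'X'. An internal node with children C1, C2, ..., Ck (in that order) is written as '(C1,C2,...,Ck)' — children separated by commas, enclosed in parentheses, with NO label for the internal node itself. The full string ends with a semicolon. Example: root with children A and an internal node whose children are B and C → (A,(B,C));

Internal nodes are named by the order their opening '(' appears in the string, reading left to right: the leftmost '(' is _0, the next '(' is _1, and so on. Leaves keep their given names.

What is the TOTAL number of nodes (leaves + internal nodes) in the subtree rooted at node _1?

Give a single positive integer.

Answer: 13

Derivation:
Newick: (N,V,F,(R,(P,J),(Y,H,(M,Z),X),S));
Locate _1: it is the '(' at position 7 (the 2nd '(' reading left to right).
Query: subtree rooted at _1
_1: subtree_size = 1 + 12
  R: subtree_size = 1 + 0
  _2: subtree_size = 1 + 2
    P: subtree_size = 1 + 0
    J: subtree_size = 1 + 0
  _3: subtree_size = 1 + 6
    Y: subtree_size = 1 + 0
    H: subtree_size = 1 + 0
    _4: subtree_size = 1 + 2
      M: subtree_size = 1 + 0
      Z: subtree_size = 1 + 0
    X: subtree_size = 1 + 0
  S: subtree_size = 1 + 0
Total subtree size of _1: 13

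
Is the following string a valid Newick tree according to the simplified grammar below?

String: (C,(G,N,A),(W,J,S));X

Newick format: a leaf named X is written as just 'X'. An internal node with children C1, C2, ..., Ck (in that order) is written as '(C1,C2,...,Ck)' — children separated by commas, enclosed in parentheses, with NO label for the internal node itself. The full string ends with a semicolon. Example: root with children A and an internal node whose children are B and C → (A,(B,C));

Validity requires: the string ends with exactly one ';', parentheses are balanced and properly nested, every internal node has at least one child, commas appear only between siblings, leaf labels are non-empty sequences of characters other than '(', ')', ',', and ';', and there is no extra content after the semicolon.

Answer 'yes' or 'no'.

Input: (C,(G,N,A),(W,J,S));X
Paren balance: 3 '(' vs 3 ')' OK
Ends with single ';': False
Full parse: FAILS (must end with ;)
Valid: False

Answer: no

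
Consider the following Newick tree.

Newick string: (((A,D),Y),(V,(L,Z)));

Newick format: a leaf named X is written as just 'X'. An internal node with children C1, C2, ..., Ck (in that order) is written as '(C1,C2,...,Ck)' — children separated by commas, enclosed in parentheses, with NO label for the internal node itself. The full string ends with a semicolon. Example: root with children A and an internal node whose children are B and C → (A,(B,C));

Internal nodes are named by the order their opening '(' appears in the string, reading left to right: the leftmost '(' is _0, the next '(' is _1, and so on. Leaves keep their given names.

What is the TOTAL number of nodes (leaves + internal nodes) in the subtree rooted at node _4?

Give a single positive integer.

Answer: 3

Derivation:
Newick: (((A,D),Y),(V,(L,Z)));
Locate _4: it is the '(' at position 14 (the 5th '(' reading left to right).
Query: subtree rooted at _4
_4: subtree_size = 1 + 2
  L: subtree_size = 1 + 0
  Z: subtree_size = 1 + 0
Total subtree size of _4: 3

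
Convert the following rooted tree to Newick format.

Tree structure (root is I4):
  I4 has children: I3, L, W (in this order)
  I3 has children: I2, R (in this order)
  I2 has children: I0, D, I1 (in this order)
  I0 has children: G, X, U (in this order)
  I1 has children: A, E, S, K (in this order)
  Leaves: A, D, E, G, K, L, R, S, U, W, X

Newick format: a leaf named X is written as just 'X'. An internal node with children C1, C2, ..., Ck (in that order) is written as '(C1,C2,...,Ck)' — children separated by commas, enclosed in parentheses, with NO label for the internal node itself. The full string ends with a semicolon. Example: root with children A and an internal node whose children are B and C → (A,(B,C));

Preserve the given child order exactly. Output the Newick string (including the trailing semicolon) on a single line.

internal I4 with children ['I3', 'L', 'W']
  internal I3 with children ['I2', 'R']
    internal I2 with children ['I0', 'D', 'I1']
      internal I0 with children ['G', 'X', 'U']
        leaf 'G' → 'G'
        leaf 'X' → 'X'
        leaf 'U' → 'U'
      → '(G,X,U)'
      leaf 'D' → 'D'
      internal I1 with children ['A', 'E', 'S', 'K']
        leaf 'A' → 'A'
        leaf 'E' → 'E'
        leaf 'S' → 'S'
        leaf 'K' → 'K'
      → '(A,E,S,K)'
    → '((G,X,U),D,(A,E,S,K))'
    leaf 'R' → 'R'
  → '(((G,X,U),D,(A,E,S,K)),R)'
  leaf 'L' → 'L'
  leaf 'W' → 'W'
→ '((((G,X,U),D,(A,E,S,K)),R),L,W)'
Final: ((((G,X,U),D,(A,E,S,K)),R),L,W);

Answer: ((((G,X,U),D,(A,E,S,K)),R),L,W);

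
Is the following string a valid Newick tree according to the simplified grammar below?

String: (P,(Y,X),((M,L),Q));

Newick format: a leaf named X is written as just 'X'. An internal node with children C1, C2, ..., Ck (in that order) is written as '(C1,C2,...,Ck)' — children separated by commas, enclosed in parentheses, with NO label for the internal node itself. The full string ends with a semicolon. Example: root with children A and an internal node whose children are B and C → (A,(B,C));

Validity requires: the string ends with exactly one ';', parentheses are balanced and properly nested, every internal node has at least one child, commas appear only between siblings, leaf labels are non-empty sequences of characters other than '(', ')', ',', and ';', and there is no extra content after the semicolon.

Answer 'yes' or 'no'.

Answer: yes

Derivation:
Input: (P,(Y,X),((M,L),Q));
Paren balance: 4 '(' vs 4 ')' OK
Ends with single ';': True
Full parse: OK
Valid: True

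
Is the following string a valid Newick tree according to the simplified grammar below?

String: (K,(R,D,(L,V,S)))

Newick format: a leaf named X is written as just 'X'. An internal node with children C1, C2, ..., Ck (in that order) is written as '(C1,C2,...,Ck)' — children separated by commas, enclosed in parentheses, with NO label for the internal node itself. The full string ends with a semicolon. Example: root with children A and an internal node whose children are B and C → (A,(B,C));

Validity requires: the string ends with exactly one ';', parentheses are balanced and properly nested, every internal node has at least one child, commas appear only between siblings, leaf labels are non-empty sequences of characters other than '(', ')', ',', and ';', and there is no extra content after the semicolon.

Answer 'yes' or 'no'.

Answer: no

Derivation:
Input: (K,(R,D,(L,V,S)))
Paren balance: 3 '(' vs 3 ')' OK
Ends with single ';': False
Full parse: FAILS (must end with ;)
Valid: False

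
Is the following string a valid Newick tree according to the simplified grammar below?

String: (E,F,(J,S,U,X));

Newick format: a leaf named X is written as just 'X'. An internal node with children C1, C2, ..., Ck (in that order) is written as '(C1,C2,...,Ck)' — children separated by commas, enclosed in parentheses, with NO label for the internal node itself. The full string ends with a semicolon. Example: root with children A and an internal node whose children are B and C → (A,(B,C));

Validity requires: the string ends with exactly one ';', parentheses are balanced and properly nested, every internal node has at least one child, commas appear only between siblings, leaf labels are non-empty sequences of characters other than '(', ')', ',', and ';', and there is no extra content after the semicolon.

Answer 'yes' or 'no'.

Input: (E,F,(J,S,U,X));
Paren balance: 2 '(' vs 2 ')' OK
Ends with single ';': True
Full parse: OK
Valid: True

Answer: yes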